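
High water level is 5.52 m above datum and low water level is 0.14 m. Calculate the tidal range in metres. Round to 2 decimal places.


Tidal range = High water - Low water
Tidal range = 5.52 - (0.14)
Tidal range = 5.38 m

5.38


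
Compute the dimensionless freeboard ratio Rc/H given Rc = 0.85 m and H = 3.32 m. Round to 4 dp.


Relative freeboard = Rc / H
= 0.85 / 3.32
= 0.2560

0.2560


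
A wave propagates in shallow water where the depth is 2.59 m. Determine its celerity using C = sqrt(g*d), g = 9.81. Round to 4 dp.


Using the shallow-water approximation:
C = sqrt(g * d) = sqrt(9.81 * 2.59)
C = sqrt(25.4079)
C = 5.0406 m/s

5.0406


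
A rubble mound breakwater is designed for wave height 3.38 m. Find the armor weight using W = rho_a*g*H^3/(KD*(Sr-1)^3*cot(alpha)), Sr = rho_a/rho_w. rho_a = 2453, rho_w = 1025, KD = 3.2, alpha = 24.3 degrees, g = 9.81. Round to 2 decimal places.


Sr = rho_a / rho_w = 2453 / 1025 = 2.393171
(Sr - 1) = 1.393171
(Sr - 1)^3 = 2.704039
cot(24.3) = 1 / tan(24.3) = 1 / 0.451517 = 2.214754
Numerator = 2453 * 9.81 * 3.38^3 = 929215.9512
Denominator = 3.2 * 2.704039 * 2.214754 = 19.164107
W = 929215.9512 / 19.164107
W = 48487.31 N

48487.31


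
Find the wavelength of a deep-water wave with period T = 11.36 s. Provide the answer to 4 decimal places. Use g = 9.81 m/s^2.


L0 = g * T^2 / (2 * pi)
L0 = 9.81 * 11.36^2 / (2 * pi)
L0 = 9.81 * 129.0496 / 6.28319
L0 = 1265.9766 / 6.28319
L0 = 201.4864 m

201.4864


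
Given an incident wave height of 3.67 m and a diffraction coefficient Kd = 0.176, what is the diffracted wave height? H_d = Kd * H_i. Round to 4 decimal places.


H_d = Kd * H_i
H_d = 0.176 * 3.67
H_d = 0.6459 m

0.6459


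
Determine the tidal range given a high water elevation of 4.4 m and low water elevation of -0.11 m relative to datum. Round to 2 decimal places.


Tidal range = High water - Low water
Tidal range = 4.4 - (-0.11)
Tidal range = 4.51 m

4.51


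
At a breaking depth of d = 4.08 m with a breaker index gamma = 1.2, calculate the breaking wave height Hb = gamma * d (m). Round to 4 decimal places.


Hb = gamma * d
Hb = 1.2 * 4.08
Hb = 4.8960 m

4.8960


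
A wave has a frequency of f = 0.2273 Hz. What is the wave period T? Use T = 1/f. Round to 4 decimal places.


T = 1 / f
T = 1 / 0.2273
T = 4.3995 s

4.3995


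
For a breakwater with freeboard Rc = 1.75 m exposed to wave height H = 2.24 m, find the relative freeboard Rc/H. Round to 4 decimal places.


Relative freeboard = Rc / H
= 1.75 / 2.24
= 0.7813

0.7813


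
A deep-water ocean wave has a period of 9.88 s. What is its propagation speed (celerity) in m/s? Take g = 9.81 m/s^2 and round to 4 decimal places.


We use the deep-water celerity formula:
C = g * T / (2 * pi)
C = 9.81 * 9.88 / (2 * 3.14159...)
C = 96.922800 / 6.283185
C = 15.4257 m/s

15.4257


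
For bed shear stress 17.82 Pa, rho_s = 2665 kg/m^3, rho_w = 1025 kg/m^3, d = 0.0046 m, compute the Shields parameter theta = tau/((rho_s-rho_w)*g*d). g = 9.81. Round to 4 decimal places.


theta = tau / ((rho_s - rho_w) * g * d)
rho_s - rho_w = 2665 - 1025 = 1640
Denominator = 1640 * 9.81 * 0.0046 = 74.006640
theta = 17.82 / 74.006640
theta = 0.2408

0.2408


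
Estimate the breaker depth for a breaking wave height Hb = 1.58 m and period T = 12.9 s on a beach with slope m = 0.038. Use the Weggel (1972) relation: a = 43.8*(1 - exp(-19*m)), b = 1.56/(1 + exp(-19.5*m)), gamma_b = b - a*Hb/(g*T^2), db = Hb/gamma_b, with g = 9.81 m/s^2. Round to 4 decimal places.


a = 43.8 * (1 - exp(-19 * m))
exp(-19 * 0.038) = exp(-0.7220) = 0.485780
a = 43.8 * (1 - 0.485780) = 22.522848
b = 1.56 / (1 + exp(-19.5 * m))
exp(-19.5 * 0.038) = exp(-0.7410) = 0.476637
b = 1.56 / (1 + 0.476637) = 1.056455
Hb / (g * T^2) = 1.58 / (9.81 * 12.9^2) = 1.58 / 1632.4821 = 0.00096785
gamma_b = b - a * Hb/(g*T^2) = 1.056455 - 22.522848 * 0.00096785 = 1.034656
db = Hb / gamma_b = 1.58 / 1.034656
db = 1.5271 m

1.5271


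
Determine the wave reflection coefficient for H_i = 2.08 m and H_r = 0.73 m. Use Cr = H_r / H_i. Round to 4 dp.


Cr = H_r / H_i
Cr = 0.73 / 2.08
Cr = 0.3510

0.3510


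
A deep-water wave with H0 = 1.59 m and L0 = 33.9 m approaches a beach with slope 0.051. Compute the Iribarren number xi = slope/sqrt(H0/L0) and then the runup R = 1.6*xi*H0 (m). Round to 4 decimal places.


xi = slope / sqrt(H0/L0)
H0/L0 = 1.59/33.9 = 0.046903
sqrt(0.046903) = 0.216570
xi = 0.051 / 0.216570 = 0.235489
R = 1.6 * xi * H0 = 1.6 * 0.235489 * 1.59
R = 0.5991 m

0.5991


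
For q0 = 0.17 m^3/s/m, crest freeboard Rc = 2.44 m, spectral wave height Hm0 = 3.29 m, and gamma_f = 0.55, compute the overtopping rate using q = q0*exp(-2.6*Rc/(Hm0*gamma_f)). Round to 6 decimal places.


q = q0 * exp(-2.6 * Rc / (Hm0 * gamma_f))
Exponent = -2.6 * 2.44 / (3.29 * 0.55)
= -2.6 * 2.44 / 1.8095
= -3.505941
exp(-3.505941) = 0.030019
q = 0.17 * 0.030019
q = 0.005103 m^3/s/m

0.005103


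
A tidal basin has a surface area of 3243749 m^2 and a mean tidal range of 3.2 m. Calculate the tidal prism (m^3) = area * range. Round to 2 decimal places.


Tidal prism = Area * Tidal range
P = 3243749 * 3.2
P = 10379996.80 m^3

10379996.80


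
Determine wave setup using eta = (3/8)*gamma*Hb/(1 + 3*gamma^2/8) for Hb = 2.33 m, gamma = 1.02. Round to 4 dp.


eta = (3/8) * gamma * Hb / (1 + 3*gamma^2/8)
Numerator = (3/8) * 1.02 * 2.33 = 0.891225
Denominator = 1 + 3*1.02^2/8 = 1 + 0.390150 = 1.390150
eta = 0.891225 / 1.390150
eta = 0.6411 m

0.6411


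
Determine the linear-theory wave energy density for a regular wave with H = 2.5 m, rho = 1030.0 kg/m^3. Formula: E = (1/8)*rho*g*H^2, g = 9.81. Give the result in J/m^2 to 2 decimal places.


E = (1/8) * rho * g * H^2
E = (1/8) * 1030.0 * 9.81 * 2.5^2
E = 0.125 * 1030.0 * 9.81 * 6.2500
E = 7893.98 J/m^2

7893.98


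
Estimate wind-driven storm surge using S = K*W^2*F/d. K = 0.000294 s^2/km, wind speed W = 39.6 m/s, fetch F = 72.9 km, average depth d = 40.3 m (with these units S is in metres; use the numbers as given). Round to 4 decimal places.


S = K * W^2 * F / d
W^2 = 39.6^2 = 1568.16
S = 0.000294 * 1568.16 * 72.9 / 40.3
Numerator = 0.000294 * 1568.16 * 72.9 = 33.609746
S = 33.609746 / 40.3 = 0.8340 m

0.8340


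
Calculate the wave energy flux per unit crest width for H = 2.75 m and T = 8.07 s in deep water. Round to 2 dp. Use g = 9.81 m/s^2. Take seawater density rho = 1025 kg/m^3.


P = rho * g^2 * H^2 * T / (32 * pi)
P = 1025 * 9.81^2 * 2.75^2 * 8.07 / (32 * pi)
P = 1025 * 96.2361 * 7.5625 * 8.07 / 100.53096
P = 59882.64 W/m

59882.64


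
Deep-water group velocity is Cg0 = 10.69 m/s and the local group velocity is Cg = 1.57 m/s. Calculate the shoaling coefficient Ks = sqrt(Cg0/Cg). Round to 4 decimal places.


Ks = sqrt(Cg0 / Cg)
Ks = sqrt(10.69 / 1.57)
Ks = sqrt(6.8089)
Ks = 2.6094

2.6094


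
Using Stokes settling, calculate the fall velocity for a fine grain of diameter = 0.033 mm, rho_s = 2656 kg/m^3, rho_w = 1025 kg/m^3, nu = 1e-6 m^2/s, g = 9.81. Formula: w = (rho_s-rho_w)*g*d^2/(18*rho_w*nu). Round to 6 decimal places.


w = (rho_s - rho_w) * g * d^2 / (18 * rho_w * nu)
d = 0.033 mm = 0.000033 m
rho_s - rho_w = 2656 - 1025 = 1631
Numerator = 1631 * 9.81 * (0.000033)^2 = 0.000017424120
Denominator = 18 * 1025 * 1e-6 = 0.018450
w = 0.000944 m/s

0.000944


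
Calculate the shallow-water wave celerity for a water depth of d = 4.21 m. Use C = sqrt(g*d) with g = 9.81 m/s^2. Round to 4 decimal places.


Using the shallow-water approximation:
C = sqrt(g * d) = sqrt(9.81 * 4.21)
C = sqrt(41.3001)
C = 6.4265 m/s

6.4265


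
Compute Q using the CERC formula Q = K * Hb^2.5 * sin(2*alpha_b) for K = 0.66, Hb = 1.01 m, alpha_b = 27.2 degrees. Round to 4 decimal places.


Q = K * Hb^2.5 * sin(2 * alpha_b)
Hb^2.5 = 1.01^2.5 = 1.025188
sin(2 * 27.2) = sin(54.4) = 0.813101
Q = 0.66 * 1.025188 * 0.813101
Q = 0.5502 m^3/s

0.5502


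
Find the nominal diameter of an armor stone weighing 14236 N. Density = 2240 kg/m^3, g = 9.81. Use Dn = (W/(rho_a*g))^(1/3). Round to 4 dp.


V = W / (rho_a * g)
V = 14236 / (2240 * 9.81)
V = 14236 / 21974.40
V = 0.647845 m^3
Dn = V^(1/3) = 0.647845^(1/3)
Dn = 0.8653 m

0.8653


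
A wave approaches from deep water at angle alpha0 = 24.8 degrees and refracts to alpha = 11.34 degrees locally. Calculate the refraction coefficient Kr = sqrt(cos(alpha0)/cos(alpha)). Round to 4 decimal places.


Kr = sqrt(cos(alpha0) / cos(alpha))
cos(24.8) = 0.907777
cos(11.34) = 0.980478
Kr = sqrt(0.907777 / 0.980478)
Kr = sqrt(0.925852)
Kr = 0.9622

0.9622


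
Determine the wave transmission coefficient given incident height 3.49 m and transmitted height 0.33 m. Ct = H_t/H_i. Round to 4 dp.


Ct = H_t / H_i
Ct = 0.33 / 3.49
Ct = 0.0946

0.0946


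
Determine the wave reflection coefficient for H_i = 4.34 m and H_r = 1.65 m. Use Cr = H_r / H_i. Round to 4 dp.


Cr = H_r / H_i
Cr = 1.65 / 4.34
Cr = 0.3802

0.3802


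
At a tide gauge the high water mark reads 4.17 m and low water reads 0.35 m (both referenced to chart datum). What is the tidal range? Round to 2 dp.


Tidal range = High water - Low water
Tidal range = 4.17 - (0.35)
Tidal range = 3.82 m

3.82


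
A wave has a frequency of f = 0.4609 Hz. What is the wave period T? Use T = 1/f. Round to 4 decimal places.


T = 1 / f
T = 1 / 0.4609
T = 2.1697 s

2.1697


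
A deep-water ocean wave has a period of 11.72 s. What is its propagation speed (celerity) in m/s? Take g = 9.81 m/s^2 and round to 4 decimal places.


We use the deep-water celerity formula:
C = g * T / (2 * pi)
C = 9.81 * 11.72 / (2 * 3.14159...)
C = 114.973200 / 6.283185
C = 18.2986 m/s

18.2986


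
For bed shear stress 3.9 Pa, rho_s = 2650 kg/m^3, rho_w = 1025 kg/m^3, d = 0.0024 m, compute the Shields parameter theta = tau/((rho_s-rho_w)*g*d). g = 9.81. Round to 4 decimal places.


theta = tau / ((rho_s - rho_w) * g * d)
rho_s - rho_w = 2650 - 1025 = 1625
Denominator = 1625 * 9.81 * 0.0024 = 38.259000
theta = 3.9 / 38.259000
theta = 0.1019

0.1019


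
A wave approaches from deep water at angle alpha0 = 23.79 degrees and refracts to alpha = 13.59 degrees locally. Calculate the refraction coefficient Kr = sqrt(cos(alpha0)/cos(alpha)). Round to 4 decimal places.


Kr = sqrt(cos(alpha0) / cos(alpha))
cos(23.79) = 0.915030
cos(13.59) = 0.972002
Kr = sqrt(0.915030 / 0.972002)
Kr = sqrt(0.941387)
Kr = 0.9703

0.9703


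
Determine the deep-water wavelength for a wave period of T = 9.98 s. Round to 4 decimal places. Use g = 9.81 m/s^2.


L0 = g * T^2 / (2 * pi)
L0 = 9.81 * 9.98^2 / (2 * pi)
L0 = 9.81 * 99.6004 / 6.28319
L0 = 977.0799 / 6.28319
L0 = 155.5071 m

155.5071


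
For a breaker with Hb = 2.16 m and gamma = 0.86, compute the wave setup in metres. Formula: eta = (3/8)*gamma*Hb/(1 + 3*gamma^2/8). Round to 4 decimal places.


eta = (3/8) * gamma * Hb / (1 + 3*gamma^2/8)
Numerator = (3/8) * 0.86 * 2.16 = 0.696600
Denominator = 1 + 3*0.86^2/8 = 1 + 0.277350 = 1.277350
eta = 0.696600 / 1.277350
eta = 0.5453 m

0.5453


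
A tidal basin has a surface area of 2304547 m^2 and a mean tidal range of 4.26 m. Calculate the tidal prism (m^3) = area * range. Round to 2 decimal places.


Tidal prism = Area * Tidal range
P = 2304547 * 4.26
P = 9817370.22 m^3

9817370.22


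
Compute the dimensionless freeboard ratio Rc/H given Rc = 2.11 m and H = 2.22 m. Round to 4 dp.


Relative freeboard = Rc / H
= 2.11 / 2.22
= 0.9505

0.9505


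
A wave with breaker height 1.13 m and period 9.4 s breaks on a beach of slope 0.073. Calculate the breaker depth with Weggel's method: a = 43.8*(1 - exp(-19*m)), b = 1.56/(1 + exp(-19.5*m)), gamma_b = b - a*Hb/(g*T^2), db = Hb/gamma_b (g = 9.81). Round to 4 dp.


a = 43.8 * (1 - exp(-19 * m))
exp(-19 * 0.073) = exp(-1.3870) = 0.249824
a = 43.8 * (1 - 0.249824) = 32.857724
b = 1.56 / (1 + exp(-19.5 * m))
exp(-19.5 * 0.073) = exp(-1.4235) = 0.240869
b = 1.56 / (1 + 0.240869) = 1.257183
Hb / (g * T^2) = 1.13 / (9.81 * 9.4^2) = 1.13 / 866.8116 = 0.00130363
gamma_b = b - a * Hb/(g*T^2) = 1.257183 - 32.857724 * 0.00130363 = 1.214349
db = Hb / gamma_b = 1.13 / 1.214349
db = 0.9305 m

0.9305


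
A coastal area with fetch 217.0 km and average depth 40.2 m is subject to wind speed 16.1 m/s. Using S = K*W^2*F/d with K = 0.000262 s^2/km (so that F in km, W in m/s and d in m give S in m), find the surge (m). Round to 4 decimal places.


S = K * W^2 * F / d
W^2 = 16.1^2 = 259.21
S = 0.000262 * 259.21 * 217.0 / 40.2
Numerator = 0.000262 * 259.21 * 217.0 = 14.737125
S = 14.737125 / 40.2 = 0.3666 m

0.3666


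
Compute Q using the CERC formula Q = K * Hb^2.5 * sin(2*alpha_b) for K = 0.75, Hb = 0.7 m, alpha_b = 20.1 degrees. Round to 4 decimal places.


Q = K * Hb^2.5 * sin(2 * alpha_b)
Hb^2.5 = 0.7^2.5 = 0.409963
sin(2 * 20.1) = sin(40.2) = 0.645458
Q = 0.75 * 0.409963 * 0.645458
Q = 0.1985 m^3/s

0.1985


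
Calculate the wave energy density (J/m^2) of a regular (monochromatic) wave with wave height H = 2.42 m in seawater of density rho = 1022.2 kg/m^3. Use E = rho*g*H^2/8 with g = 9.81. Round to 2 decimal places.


E = (1/8) * rho * g * H^2
E = (1/8) * 1022.2 * 9.81 * 2.42^2
E = 0.125 * 1022.2 * 9.81 * 5.8564
E = 7340.84 J/m^2

7340.84


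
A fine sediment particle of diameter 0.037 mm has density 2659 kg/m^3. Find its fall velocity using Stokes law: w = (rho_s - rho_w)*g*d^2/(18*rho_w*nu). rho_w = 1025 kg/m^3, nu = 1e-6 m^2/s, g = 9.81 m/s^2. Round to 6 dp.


w = (rho_s - rho_w) * g * d^2 / (18 * rho_w * nu)
d = 0.037 mm = 0.000037 m
rho_s - rho_w = 2659 - 1025 = 1634
Numerator = 1634 * 9.81 * (0.000037)^2 = 0.000021944440
Denominator = 18 * 1025 * 1e-6 = 0.018450
w = 0.001189 m/s

0.001189


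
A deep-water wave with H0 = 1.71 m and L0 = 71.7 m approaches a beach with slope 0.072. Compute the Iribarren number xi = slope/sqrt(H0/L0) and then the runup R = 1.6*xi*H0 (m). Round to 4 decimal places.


xi = slope / sqrt(H0/L0)
H0/L0 = 1.71/71.7 = 0.023849
sqrt(0.023849) = 0.154432
xi = 0.072 / 0.154432 = 0.466223
R = 1.6 * xi * H0 = 1.6 * 0.466223 * 1.71
R = 1.2756 m

1.2756


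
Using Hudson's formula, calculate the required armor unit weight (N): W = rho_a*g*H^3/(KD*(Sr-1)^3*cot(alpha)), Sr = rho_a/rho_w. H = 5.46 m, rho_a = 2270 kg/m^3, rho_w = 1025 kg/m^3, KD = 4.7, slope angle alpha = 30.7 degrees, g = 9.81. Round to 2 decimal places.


Sr = rho_a / rho_w = 2270 / 1025 = 2.214634
(Sr - 1) = 1.214634
(Sr - 1)^3 = 1.791994
cot(30.7) = 1 / tan(30.7) = 1 / 0.593757 = 1.684192
Numerator = 2270 * 9.81 * 5.46^3 = 3624706.0500
Denominator = 4.7 * 1.791994 * 1.684192 = 14.184888
W = 3624706.0500 / 14.184888
W = 255532.94 N

255532.94


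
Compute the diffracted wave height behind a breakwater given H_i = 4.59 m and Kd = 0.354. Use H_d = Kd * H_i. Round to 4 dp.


H_d = Kd * H_i
H_d = 0.354 * 4.59
H_d = 1.6249 m

1.6249


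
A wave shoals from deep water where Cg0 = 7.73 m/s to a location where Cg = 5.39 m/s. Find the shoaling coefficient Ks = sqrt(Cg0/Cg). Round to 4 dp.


Ks = sqrt(Cg0 / Cg)
Ks = sqrt(7.73 / 5.39)
Ks = sqrt(1.4341)
Ks = 1.1976

1.1976


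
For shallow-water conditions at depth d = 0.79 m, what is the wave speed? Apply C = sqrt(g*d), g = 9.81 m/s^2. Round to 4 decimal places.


Using the shallow-water approximation:
C = sqrt(g * d) = sqrt(9.81 * 0.79)
C = sqrt(7.7499)
C = 2.7839 m/s

2.7839


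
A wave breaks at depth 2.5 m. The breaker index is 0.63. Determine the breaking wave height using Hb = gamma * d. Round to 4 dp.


Hb = gamma * d
Hb = 0.63 * 2.5
Hb = 1.5750 m

1.5750


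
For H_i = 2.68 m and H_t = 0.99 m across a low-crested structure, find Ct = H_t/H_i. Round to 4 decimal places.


Ct = H_t / H_i
Ct = 0.99 / 2.68
Ct = 0.3694

0.3694


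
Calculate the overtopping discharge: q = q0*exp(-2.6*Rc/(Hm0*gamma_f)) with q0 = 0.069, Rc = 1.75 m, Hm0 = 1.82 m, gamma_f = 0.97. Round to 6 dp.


q = q0 * exp(-2.6 * Rc / (Hm0 * gamma_f))
Exponent = -2.6 * 1.75 / (1.82 * 0.97)
= -2.6 * 1.75 / 1.7654
= -2.577320
exp(-2.577320) = 0.075977
q = 0.069 * 0.075977
q = 0.005242 m^3/s/m

0.005242


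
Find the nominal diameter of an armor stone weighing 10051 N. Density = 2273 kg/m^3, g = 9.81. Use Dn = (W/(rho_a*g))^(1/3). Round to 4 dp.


V = W / (rho_a * g)
V = 10051 / (2273 * 9.81)
V = 10051 / 22298.13
V = 0.450755 m^3
Dn = V^(1/3) = 0.450755^(1/3)
Dn = 0.7667 m

0.7667


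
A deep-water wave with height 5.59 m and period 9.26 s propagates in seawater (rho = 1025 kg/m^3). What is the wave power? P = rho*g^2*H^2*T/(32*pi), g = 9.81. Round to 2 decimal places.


P = rho * g^2 * H^2 * T / (32 * pi)
P = 1025 * 9.81^2 * 5.59^2 * 9.26 / (32 * pi)
P = 1025 * 96.2361 * 31.2481 * 9.26 / 100.53096
P = 283920.42 W/m

283920.42


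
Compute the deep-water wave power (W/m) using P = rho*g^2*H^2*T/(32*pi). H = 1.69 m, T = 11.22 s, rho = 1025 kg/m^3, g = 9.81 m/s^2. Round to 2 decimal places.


P = rho * g^2 * H^2 * T / (32 * pi)
P = 1025 * 9.81^2 * 1.69^2 * 11.22 / (32 * pi)
P = 1025 * 96.2361 * 2.8561 * 11.22 / 100.53096
P = 31443.31 W/m

31443.31


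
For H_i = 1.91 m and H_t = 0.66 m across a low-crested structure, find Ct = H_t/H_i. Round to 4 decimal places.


Ct = H_t / H_i
Ct = 0.66 / 1.91
Ct = 0.3455

0.3455


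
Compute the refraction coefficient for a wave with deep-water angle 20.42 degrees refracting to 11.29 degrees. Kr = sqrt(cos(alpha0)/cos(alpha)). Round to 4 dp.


Kr = sqrt(cos(alpha0) / cos(alpha))
cos(20.42) = 0.937160
cos(11.29) = 0.980649
Kr = sqrt(0.937160 / 0.980649)
Kr = sqrt(0.955653)
Kr = 0.9776

0.9776


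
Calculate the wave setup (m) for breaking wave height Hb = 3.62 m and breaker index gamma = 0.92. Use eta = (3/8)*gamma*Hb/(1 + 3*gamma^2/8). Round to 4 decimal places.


eta = (3/8) * gamma * Hb / (1 + 3*gamma^2/8)
Numerator = (3/8) * 0.92 * 3.62 = 1.248900
Denominator = 1 + 3*0.92^2/8 = 1 + 0.317400 = 1.317400
eta = 1.248900 / 1.317400
eta = 0.9480 m

0.9480


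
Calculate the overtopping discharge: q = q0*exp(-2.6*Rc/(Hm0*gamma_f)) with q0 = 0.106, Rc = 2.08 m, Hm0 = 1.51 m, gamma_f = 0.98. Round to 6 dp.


q = q0 * exp(-2.6 * Rc / (Hm0 * gamma_f))
Exponent = -2.6 * 2.08 / (1.51 * 0.98)
= -2.6 * 2.08 / 1.4798
= -3.654548
exp(-3.654548) = 0.025873
q = 0.106 * 0.025873
q = 0.002743 m^3/s/m

0.002743


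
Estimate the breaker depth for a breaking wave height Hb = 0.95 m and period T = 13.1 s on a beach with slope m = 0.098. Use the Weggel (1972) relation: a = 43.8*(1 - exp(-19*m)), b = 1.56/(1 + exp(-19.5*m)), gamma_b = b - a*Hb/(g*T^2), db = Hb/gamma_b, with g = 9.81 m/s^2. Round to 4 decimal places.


a = 43.8 * (1 - exp(-19 * m))
exp(-19 * 0.098) = exp(-1.8620) = 0.155362
a = 43.8 * (1 - 0.155362) = 36.995162
b = 1.56 / (1 + exp(-19.5 * m))
exp(-19.5 * 0.098) = exp(-1.9110) = 0.147932
b = 1.56 / (1 + 0.147932) = 1.358965
Hb / (g * T^2) = 0.95 / (9.81 * 13.1^2) = 0.95 / 1683.4941 = 0.00056430
gamma_b = b - a * Hb/(g*T^2) = 1.358965 - 36.995162 * 0.00056430 = 1.338089
db = Hb / gamma_b = 0.95 / 1.338089
db = 0.7100 m

0.7100


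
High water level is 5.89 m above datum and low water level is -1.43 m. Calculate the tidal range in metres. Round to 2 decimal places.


Tidal range = High water - Low water
Tidal range = 5.89 - (-1.43)
Tidal range = 7.32 m

7.32


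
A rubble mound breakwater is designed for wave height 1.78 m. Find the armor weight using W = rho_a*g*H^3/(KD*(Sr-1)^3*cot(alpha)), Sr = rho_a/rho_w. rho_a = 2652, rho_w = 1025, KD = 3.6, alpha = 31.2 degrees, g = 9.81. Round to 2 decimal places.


Sr = rho_a / rho_w = 2652 / 1025 = 2.587317
(Sr - 1) = 1.587317
(Sr - 1)^3 = 3.999365
cot(31.2) = 1 / tan(31.2) = 1 / 0.605622 = 1.651196
Numerator = 2652 * 9.81 * 1.78^3 = 146724.4648
Denominator = 3.6 * 3.999365 * 1.651196 = 23.773453
W = 146724.4648 / 23.773453
W = 6171.78 N

6171.78


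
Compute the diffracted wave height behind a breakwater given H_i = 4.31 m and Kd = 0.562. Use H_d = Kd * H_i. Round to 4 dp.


H_d = Kd * H_i
H_d = 0.562 * 4.31
H_d = 2.4222 m

2.4222


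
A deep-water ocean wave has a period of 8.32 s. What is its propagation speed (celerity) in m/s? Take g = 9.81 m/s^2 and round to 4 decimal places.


We use the deep-water celerity formula:
C = g * T / (2 * pi)
C = 9.81 * 8.32 / (2 * 3.14159...)
C = 81.619200 / 6.283185
C = 12.9901 m/s

12.9901


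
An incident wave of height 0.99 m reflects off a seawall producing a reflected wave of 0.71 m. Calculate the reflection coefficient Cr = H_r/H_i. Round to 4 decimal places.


Cr = H_r / H_i
Cr = 0.71 / 0.99
Cr = 0.7172

0.7172


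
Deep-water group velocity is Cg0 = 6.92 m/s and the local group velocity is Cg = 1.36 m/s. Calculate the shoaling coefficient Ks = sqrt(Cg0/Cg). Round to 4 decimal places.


Ks = sqrt(Cg0 / Cg)
Ks = sqrt(6.92 / 1.36)
Ks = sqrt(5.0882)
Ks = 2.2557

2.2557


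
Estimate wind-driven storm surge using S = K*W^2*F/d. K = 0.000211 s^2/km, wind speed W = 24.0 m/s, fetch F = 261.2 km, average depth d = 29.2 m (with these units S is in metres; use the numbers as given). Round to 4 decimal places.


S = K * W^2 * F / d
W^2 = 24.0^2 = 576.00
S = 0.000211 * 576.00 * 261.2 / 29.2
Numerator = 0.000211 * 576.00 * 261.2 = 31.745203
S = 31.745203 / 29.2 = 1.0872 m

1.0872


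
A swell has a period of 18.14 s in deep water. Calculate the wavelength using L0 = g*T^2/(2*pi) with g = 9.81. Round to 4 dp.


L0 = g * T^2 / (2 * pi)
L0 = 9.81 * 18.14^2 / (2 * pi)
L0 = 9.81 * 329.0596 / 6.28319
L0 = 3228.0747 / 6.28319
L0 = 513.7640 m

513.7640


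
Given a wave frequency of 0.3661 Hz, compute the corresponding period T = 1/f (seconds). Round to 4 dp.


T = 1 / f
T = 1 / 0.3661
T = 2.7315 s

2.7315


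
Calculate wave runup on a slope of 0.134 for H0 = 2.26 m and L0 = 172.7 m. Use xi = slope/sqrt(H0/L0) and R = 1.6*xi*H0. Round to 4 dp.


xi = slope / sqrt(H0/L0)
H0/L0 = 2.26/172.7 = 0.013086
sqrt(0.013086) = 0.114395
xi = 0.134 / 0.114395 = 1.171377
R = 1.6 * xi * H0 = 1.6 * 1.171377 * 2.26
R = 4.2357 m

4.2357


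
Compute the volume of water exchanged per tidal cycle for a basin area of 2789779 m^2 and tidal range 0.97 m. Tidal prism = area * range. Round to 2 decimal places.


Tidal prism = Area * Tidal range
P = 2789779 * 0.97
P = 2706085.63 m^3

2706085.63


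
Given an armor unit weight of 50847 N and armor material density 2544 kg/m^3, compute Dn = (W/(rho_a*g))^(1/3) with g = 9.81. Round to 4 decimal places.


V = W / (rho_a * g)
V = 50847 / (2544 * 9.81)
V = 50847 / 24956.64
V = 2.037414 m^3
Dn = V^(1/3) = 2.037414^(1/3)
Dn = 1.2677 m

1.2677


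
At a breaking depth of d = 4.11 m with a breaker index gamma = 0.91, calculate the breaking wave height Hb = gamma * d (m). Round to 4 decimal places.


Hb = gamma * d
Hb = 0.91 * 4.11
Hb = 3.7401 m

3.7401


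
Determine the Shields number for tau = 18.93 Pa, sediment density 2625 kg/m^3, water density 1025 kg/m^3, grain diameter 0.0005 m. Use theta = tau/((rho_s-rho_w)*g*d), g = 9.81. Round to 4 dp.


theta = tau / ((rho_s - rho_w) * g * d)
rho_s - rho_w = 2625 - 1025 = 1600
Denominator = 1600 * 9.81 * 0.0005 = 7.848000
theta = 18.93 / 7.848000
theta = 2.4121

2.4121


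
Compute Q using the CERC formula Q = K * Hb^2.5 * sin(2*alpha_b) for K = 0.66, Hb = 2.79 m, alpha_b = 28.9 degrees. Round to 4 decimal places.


Q = K * Hb^2.5 * sin(2 * alpha_b)
Hb^2.5 = 2.79^2.5 = 13.002010
sin(2 * 28.9) = sin(57.8) = 0.846193
Q = 0.66 * 13.002010 * 0.846193
Q = 7.2615 m^3/s

7.2615


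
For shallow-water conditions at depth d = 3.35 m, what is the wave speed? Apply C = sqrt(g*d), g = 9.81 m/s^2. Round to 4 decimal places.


Using the shallow-water approximation:
C = sqrt(g * d) = sqrt(9.81 * 3.35)
C = sqrt(32.8635)
C = 5.7327 m/s

5.7327


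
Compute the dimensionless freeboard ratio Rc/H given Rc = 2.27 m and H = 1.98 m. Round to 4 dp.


Relative freeboard = Rc / H
= 2.27 / 1.98
= 1.1465

1.1465


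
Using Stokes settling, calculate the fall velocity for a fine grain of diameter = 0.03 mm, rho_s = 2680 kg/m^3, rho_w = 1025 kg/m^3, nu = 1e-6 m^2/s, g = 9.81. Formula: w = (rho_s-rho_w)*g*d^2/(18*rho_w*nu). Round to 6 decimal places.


w = (rho_s - rho_w) * g * d^2 / (18 * rho_w * nu)
d = 0.03 mm = 0.000030 m
rho_s - rho_w = 2680 - 1025 = 1655
Numerator = 1655 * 9.81 * (0.000030)^2 = 0.000014611995
Denominator = 18 * 1025 * 1e-6 = 0.018450
w = 0.000792 m/s

0.000792


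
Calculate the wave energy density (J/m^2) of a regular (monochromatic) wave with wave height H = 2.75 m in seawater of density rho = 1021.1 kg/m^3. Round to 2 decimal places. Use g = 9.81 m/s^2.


E = (1/8) * rho * g * H^2
E = (1/8) * 1021.1 * 9.81 * 2.75^2
E = 0.125 * 1021.1 * 9.81 * 7.5625
E = 9469.19 J/m^2

9469.19


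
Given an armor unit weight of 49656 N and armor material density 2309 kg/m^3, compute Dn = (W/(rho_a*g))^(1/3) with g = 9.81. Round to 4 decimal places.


V = W / (rho_a * g)
V = 49656 / (2309 * 9.81)
V = 49656 / 22651.29
V = 2.192193 m^3
Dn = V^(1/3) = 2.192193^(1/3)
Dn = 1.2991 m

1.2991


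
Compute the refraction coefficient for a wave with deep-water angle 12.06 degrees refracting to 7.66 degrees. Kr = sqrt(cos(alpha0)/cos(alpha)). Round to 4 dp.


Kr = sqrt(cos(alpha0) / cos(alpha))
cos(12.06) = 0.977929
cos(7.66) = 0.991076
Kr = sqrt(0.977929 / 0.991076)
Kr = sqrt(0.986734)
Kr = 0.9933

0.9933


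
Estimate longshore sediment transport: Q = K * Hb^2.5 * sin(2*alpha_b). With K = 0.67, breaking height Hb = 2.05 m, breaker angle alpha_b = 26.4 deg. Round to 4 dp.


Q = K * Hb^2.5 * sin(2 * alpha_b)
Hb^2.5 = 2.05^2.5 = 6.017064
sin(2 * 26.4) = sin(52.8) = 0.796530
Q = 0.67 * 6.017064 * 0.796530
Q = 3.2112 m^3/s

3.2112


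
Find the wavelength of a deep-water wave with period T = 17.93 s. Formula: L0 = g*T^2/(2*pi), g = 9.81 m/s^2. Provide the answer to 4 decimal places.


L0 = g * T^2 / (2 * pi)
L0 = 9.81 * 17.93^2 / (2 * pi)
L0 = 9.81 * 321.4849 / 6.28319
L0 = 3153.7669 / 6.28319
L0 = 501.9376 m

501.9376


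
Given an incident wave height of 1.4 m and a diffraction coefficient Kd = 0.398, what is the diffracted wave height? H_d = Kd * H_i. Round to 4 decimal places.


H_d = Kd * H_i
H_d = 0.398 * 1.4
H_d = 0.5572 m

0.5572


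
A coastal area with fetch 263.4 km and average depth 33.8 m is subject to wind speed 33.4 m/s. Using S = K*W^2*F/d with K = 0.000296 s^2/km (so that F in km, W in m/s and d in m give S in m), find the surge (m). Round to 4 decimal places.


S = K * W^2 * F / d
W^2 = 33.4^2 = 1115.56
S = 0.000296 * 1115.56 * 263.4 / 33.8
Numerator = 0.000296 * 1115.56 * 263.4 = 86.976197
S = 86.976197 / 33.8 = 2.5733 m

2.5733


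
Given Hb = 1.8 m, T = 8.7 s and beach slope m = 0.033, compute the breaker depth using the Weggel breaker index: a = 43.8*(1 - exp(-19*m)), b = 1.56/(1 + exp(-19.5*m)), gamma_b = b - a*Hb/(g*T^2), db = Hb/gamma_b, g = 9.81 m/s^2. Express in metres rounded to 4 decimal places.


a = 43.8 * (1 - exp(-19 * m))
exp(-19 * 0.033) = exp(-0.6270) = 0.534192
a = 43.8 * (1 - 0.534192) = 20.402391
b = 1.56 / (1 + exp(-19.5 * m))
exp(-19.5 * 0.033) = exp(-0.6435) = 0.525450
b = 1.56 / (1 + 0.525450) = 1.022649
Hb / (g * T^2) = 1.8 / (9.81 * 8.7^2) = 1.8 / 742.5189 = 0.00242418
gamma_b = b - a * Hb/(g*T^2) = 1.022649 - 20.402391 * 0.00242418 = 0.973190
db = Hb / gamma_b = 1.8 / 0.973190
db = 1.8496 m

1.8496


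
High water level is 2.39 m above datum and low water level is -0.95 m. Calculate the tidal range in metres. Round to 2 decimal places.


Tidal range = High water - Low water
Tidal range = 2.39 - (-0.95)
Tidal range = 3.34 m

3.34


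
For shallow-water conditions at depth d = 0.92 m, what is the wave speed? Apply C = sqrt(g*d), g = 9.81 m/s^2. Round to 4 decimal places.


Using the shallow-water approximation:
C = sqrt(g * d) = sqrt(9.81 * 0.92)
C = sqrt(9.0252)
C = 3.0042 m/s

3.0042


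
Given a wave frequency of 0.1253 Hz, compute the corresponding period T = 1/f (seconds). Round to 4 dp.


T = 1 / f
T = 1 / 0.1253
T = 7.9808 s

7.9808


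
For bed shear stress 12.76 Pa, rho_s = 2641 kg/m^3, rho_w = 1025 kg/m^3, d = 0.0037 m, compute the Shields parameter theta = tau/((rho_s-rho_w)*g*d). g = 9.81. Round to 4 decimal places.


theta = tau / ((rho_s - rho_w) * g * d)
rho_s - rho_w = 2641 - 1025 = 1616
Denominator = 1616 * 9.81 * 0.0037 = 58.655952
theta = 12.76 / 58.655952
theta = 0.2175

0.2175


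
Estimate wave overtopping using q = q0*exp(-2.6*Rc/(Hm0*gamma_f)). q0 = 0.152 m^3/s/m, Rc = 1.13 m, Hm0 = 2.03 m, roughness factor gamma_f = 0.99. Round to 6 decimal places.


q = q0 * exp(-2.6 * Rc / (Hm0 * gamma_f))
Exponent = -2.6 * 1.13 / (2.03 * 0.99)
= -2.6 * 1.13 / 2.0097
= -1.461910
exp(-1.461910) = 0.231793
q = 0.152 * 0.231793
q = 0.035233 m^3/s/m

0.035233


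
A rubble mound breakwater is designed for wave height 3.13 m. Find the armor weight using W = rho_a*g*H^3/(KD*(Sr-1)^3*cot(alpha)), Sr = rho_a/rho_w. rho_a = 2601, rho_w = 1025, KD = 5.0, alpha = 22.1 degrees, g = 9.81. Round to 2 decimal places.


Sr = rho_a / rho_w = 2601 / 1025 = 2.537561
(Sr - 1) = 1.537561
(Sr - 1)^3 = 3.634938
cot(22.1) = 1 / tan(22.1) = 1 / 0.406058 = 2.462703
Numerator = 2601 * 9.81 * 3.13^3 = 782424.3760
Denominator = 5.0 * 3.634938 * 2.462703 = 44.758868
W = 782424.3760 / 44.758868
W = 17480.88 N

17480.88


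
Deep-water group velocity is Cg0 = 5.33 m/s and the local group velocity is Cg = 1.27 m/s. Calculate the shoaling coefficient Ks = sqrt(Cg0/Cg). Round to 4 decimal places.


Ks = sqrt(Cg0 / Cg)
Ks = sqrt(5.33 / 1.27)
Ks = sqrt(4.1969)
Ks = 2.0486

2.0486


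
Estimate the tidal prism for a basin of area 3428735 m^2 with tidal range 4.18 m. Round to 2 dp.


Tidal prism = Area * Tidal range
P = 3428735 * 4.18
P = 14332112.30 m^3

14332112.30


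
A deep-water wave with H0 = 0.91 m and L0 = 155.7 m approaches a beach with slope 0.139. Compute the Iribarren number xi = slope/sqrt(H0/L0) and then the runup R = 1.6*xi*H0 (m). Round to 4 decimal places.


xi = slope / sqrt(H0/L0)
H0/L0 = 0.91/155.7 = 0.005845
sqrt(0.005845) = 0.076450
xi = 0.139 / 0.076450 = 1.818186
R = 1.6 * xi * H0 = 1.6 * 1.818186 * 0.91
R = 2.6473 m

2.6473


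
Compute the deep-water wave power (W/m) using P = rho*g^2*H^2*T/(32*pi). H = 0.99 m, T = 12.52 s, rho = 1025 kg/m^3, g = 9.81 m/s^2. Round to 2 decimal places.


P = rho * g^2 * H^2 * T / (32 * pi)
P = 1025 * 9.81^2 * 0.99^2 * 12.52 / (32 * pi)
P = 1025 * 96.2361 * 0.9801 * 12.52 / 100.53096
P = 12040.28 W/m

12040.28


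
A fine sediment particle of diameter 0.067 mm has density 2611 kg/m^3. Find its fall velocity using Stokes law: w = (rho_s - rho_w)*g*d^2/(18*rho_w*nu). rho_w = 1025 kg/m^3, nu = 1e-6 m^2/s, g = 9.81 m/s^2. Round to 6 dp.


w = (rho_s - rho_w) * g * d^2 / (18 * rho_w * nu)
d = 0.067 mm = 0.000067 m
rho_s - rho_w = 2611 - 1025 = 1586
Numerator = 1586 * 9.81 * (0.000067)^2 = 0.000069842825
Denominator = 18 * 1025 * 1e-6 = 0.018450
w = 0.003786 m/s

0.003786


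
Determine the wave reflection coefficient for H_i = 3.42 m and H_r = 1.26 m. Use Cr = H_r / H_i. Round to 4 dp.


Cr = H_r / H_i
Cr = 1.26 / 3.42
Cr = 0.3684

0.3684


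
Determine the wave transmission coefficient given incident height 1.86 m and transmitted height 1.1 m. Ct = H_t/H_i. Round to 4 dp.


Ct = H_t / H_i
Ct = 1.1 / 1.86
Ct = 0.5914

0.5914


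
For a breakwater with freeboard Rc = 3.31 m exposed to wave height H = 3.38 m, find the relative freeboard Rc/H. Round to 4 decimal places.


Relative freeboard = Rc / H
= 3.31 / 3.38
= 0.9793

0.9793


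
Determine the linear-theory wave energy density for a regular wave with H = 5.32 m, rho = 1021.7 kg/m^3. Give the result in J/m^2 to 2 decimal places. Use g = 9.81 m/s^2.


E = (1/8) * rho * g * H^2
E = (1/8) * 1021.7 * 9.81 * 5.32^2
E = 0.125 * 1021.7 * 9.81 * 28.3024
E = 35458.93 J/m^2

35458.93


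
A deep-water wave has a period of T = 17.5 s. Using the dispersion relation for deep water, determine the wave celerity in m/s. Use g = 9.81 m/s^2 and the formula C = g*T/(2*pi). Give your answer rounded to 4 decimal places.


We use the deep-water celerity formula:
C = g * T / (2 * pi)
C = 9.81 * 17.5 / (2 * 3.14159...)
C = 171.675000 / 6.283185
C = 27.3229 m/s

27.3229


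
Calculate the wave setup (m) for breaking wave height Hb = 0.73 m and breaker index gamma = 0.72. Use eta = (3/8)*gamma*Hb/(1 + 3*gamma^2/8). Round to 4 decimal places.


eta = (3/8) * gamma * Hb / (1 + 3*gamma^2/8)
Numerator = (3/8) * 0.72 * 0.73 = 0.197100
Denominator = 1 + 3*0.72^2/8 = 1 + 0.194400 = 1.194400
eta = 0.197100 / 1.194400
eta = 0.1650 m

0.1650


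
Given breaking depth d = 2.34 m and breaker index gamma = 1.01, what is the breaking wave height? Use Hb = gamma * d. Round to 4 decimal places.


Hb = gamma * d
Hb = 1.01 * 2.34
Hb = 2.3634 m

2.3634


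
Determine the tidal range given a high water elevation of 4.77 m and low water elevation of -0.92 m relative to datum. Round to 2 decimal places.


Tidal range = High water - Low water
Tidal range = 4.77 - (-0.92)
Tidal range = 5.69 m

5.69


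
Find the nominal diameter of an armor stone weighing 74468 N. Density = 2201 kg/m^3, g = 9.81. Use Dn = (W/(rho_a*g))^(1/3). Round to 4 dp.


V = W / (rho_a * g)
V = 74468 / (2201 * 9.81)
V = 74468 / 21591.81
V = 3.448900 m^3
Dn = V^(1/3) = 3.448900^(1/3)
Dn = 1.5109 m

1.5109


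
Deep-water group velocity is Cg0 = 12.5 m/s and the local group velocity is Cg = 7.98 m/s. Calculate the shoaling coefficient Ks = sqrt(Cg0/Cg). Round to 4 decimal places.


Ks = sqrt(Cg0 / Cg)
Ks = sqrt(12.5 / 7.98)
Ks = sqrt(1.5664)
Ks = 1.2516

1.2516


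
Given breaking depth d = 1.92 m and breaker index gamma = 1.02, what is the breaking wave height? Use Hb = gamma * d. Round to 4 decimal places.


Hb = gamma * d
Hb = 1.02 * 1.92
Hb = 1.9584 m

1.9584


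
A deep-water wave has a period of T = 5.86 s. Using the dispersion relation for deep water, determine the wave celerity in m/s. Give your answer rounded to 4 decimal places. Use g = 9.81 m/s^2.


We use the deep-water celerity formula:
C = g * T / (2 * pi)
C = 9.81 * 5.86 / (2 * 3.14159...)
C = 57.486600 / 6.283185
C = 9.1493 m/s

9.1493


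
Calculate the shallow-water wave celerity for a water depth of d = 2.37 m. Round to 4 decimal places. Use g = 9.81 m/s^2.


Using the shallow-water approximation:
C = sqrt(g * d) = sqrt(9.81 * 2.37)
C = sqrt(23.2497)
C = 4.8218 m/s

4.8218


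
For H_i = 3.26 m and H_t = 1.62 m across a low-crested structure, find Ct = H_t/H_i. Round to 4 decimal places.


Ct = H_t / H_i
Ct = 1.62 / 3.26
Ct = 0.4969

0.4969


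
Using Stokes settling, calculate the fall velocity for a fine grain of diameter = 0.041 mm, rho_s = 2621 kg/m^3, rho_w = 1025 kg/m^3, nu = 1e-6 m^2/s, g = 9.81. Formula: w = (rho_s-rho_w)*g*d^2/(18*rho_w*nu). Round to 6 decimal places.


w = (rho_s - rho_w) * g * d^2 / (18 * rho_w * nu)
d = 0.041 mm = 0.000041 m
rho_s - rho_w = 2621 - 1025 = 1596
Numerator = 1596 * 9.81 * (0.000041)^2 = 0.000026319014
Denominator = 18 * 1025 * 1e-6 = 0.018450
w = 0.001427 m/s

0.001427


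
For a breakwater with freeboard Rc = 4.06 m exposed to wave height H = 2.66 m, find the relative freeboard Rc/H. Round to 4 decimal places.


Relative freeboard = Rc / H
= 4.06 / 2.66
= 1.5263

1.5263


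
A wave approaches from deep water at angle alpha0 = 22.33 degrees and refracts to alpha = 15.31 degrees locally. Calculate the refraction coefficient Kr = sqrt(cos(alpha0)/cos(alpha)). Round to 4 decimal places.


Kr = sqrt(cos(alpha0) / cos(alpha))
cos(22.33) = 0.925011
cos(15.31) = 0.964511
Kr = sqrt(0.925011 / 0.964511)
Kr = sqrt(0.959046)
Kr = 0.9793

0.9793


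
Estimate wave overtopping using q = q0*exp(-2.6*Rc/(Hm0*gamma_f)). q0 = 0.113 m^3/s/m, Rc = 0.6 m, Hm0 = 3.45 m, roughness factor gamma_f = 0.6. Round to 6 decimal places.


q = q0 * exp(-2.6 * Rc / (Hm0 * gamma_f))
Exponent = -2.6 * 0.6 / (3.45 * 0.6)
= -2.6 * 0.6 / 2.0700
= -0.753623
exp(-0.753623) = 0.470658
q = 0.113 * 0.470658
q = 0.053184 m^3/s/m

0.053184


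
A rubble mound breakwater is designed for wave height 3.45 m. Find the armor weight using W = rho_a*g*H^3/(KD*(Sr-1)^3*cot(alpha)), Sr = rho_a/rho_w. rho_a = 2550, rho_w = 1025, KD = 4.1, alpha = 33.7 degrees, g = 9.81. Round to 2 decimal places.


Sr = rho_a / rho_w = 2550 / 1025 = 2.487805
(Sr - 1) = 1.487805
(Sr - 1)^3 = 3.293350
cot(33.7) = 1 / tan(33.7) = 1 / 0.666917 = 1.499437
Numerator = 2550 * 9.81 * 3.45^3 = 1027227.1112
Denominator = 4.1 * 3.293350 * 1.499437 = 20.246499
W = 1027227.1112 / 20.246499
W = 50736.04 N

50736.04


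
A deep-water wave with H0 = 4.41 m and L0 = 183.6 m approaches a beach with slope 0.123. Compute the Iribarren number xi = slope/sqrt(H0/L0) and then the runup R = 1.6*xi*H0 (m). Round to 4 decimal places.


xi = slope / sqrt(H0/L0)
H0/L0 = 4.41/183.6 = 0.024020
sqrt(0.024020) = 0.154983
xi = 0.123 / 0.154983 = 0.793637
R = 1.6 * xi * H0 = 1.6 * 0.793637 * 4.41
R = 5.5999 m

5.5999


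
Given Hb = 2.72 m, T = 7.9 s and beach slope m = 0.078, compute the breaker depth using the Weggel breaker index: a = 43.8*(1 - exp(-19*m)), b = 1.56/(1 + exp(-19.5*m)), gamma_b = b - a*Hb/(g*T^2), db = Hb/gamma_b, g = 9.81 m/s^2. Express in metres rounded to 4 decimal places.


a = 43.8 * (1 - exp(-19 * m))
exp(-19 * 0.078) = exp(-1.4820) = 0.227183
a = 43.8 * (1 - 0.227183) = 33.849390
b = 1.56 / (1 + exp(-19.5 * m))
exp(-19.5 * 0.078) = exp(-1.5210) = 0.218493
b = 1.56 / (1 + 0.218493) = 1.280270
Hb / (g * T^2) = 2.72 / (9.81 * 7.9^2) = 2.72 / 612.2421 = 0.00444269
gamma_b = b - a * Hb/(g*T^2) = 1.280270 - 33.849390 * 0.00444269 = 1.129887
db = Hb / gamma_b = 2.72 / 1.129887
db = 2.4073 m

2.4073


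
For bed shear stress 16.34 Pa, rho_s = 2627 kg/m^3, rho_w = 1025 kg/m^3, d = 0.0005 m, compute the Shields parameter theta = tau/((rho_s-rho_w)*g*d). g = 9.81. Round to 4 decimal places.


theta = tau / ((rho_s - rho_w) * g * d)
rho_s - rho_w = 2627 - 1025 = 1602
Denominator = 1602 * 9.81 * 0.0005 = 7.857810
theta = 16.34 / 7.857810
theta = 2.0795

2.0795


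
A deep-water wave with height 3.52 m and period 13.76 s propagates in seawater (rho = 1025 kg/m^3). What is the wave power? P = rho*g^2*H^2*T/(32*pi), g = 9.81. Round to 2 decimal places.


P = rho * g^2 * H^2 * T / (32 * pi)
P = 1025 * 9.81^2 * 3.52^2 * 13.76 / (32 * pi)
P = 1025 * 96.2361 * 12.3904 * 13.76 / 100.53096
P = 167288.39 W/m

167288.39


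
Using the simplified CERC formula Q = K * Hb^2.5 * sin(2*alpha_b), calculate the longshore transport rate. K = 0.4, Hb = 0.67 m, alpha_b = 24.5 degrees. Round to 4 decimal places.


Q = K * Hb^2.5 * sin(2 * alpha_b)
Hb^2.5 = 0.67^2.5 = 0.367440
sin(2 * 24.5) = sin(49.0) = 0.754710
Q = 0.4 * 0.367440 * 0.754710
Q = 0.1109 m^3/s

0.1109


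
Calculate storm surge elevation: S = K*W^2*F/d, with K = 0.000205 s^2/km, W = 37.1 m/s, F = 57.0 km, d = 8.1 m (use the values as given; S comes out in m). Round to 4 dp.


S = K * W^2 * F / d
W^2 = 37.1^2 = 1376.41
S = 0.000205 * 1376.41 * 57.0 / 8.1
Numerator = 0.000205 * 1376.41 * 57.0 = 16.083351
S = 16.083351 / 8.1 = 1.9856 m

1.9856


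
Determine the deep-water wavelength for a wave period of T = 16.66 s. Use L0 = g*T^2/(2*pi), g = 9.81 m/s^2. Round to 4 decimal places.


L0 = g * T^2 / (2 * pi)
L0 = 9.81 * 16.66^2 / (2 * pi)
L0 = 9.81 * 277.5556 / 6.28319
L0 = 2722.8204 / 6.28319
L0 = 433.3503 m

433.3503


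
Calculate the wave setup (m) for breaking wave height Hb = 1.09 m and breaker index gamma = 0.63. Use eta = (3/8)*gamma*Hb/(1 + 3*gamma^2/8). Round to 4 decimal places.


eta = (3/8) * gamma * Hb / (1 + 3*gamma^2/8)
Numerator = (3/8) * 0.63 * 1.09 = 0.257513
Denominator = 1 + 3*0.63^2/8 = 1 + 0.148838 = 1.148838
eta = 0.257513 / 1.148838
eta = 0.2242 m

0.2242


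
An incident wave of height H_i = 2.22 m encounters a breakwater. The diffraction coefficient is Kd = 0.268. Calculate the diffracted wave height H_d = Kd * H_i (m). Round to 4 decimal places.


H_d = Kd * H_i
H_d = 0.268 * 2.22
H_d = 0.5950 m

0.5950
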